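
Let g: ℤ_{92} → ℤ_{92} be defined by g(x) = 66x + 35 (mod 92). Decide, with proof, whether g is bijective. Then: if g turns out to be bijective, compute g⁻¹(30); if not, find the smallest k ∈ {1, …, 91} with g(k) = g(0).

Recall that g is injective if g(s) = g(t) implies s = t.
We have gcd(66, 92) = 2 > 1. Taking s = 0 and t = 46: g(0) = 35 and g(46) = 66·46 + 35 = 3071 ≡ 35 (mod 92).
So g(0) = g(46) while 0 ≠ 46, therefore g is not injective, hence not bijective.
Since g is not bijective, we find the least positive k with g(k) = g(0): this means 66k ≡ 0 (mod 92), i.e. 92 ∣ 66k. Since gcd(66, 92) = 2, dividing through by 2 this holds exactly when 46 ∣ 33k, and as gcd(33, 46) = 1, exactly when 46 ∣ k.
The smallest positive such k is 46.

46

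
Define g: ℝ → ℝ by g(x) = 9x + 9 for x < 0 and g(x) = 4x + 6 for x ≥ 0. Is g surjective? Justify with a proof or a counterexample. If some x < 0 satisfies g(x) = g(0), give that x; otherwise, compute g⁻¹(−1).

Both pieces are strictly increasing (slopes 9 and 4), so each is injective on its own interval.
The left piece maps (−∞, 0) onto (−∞, 9); the right piece maps [0, ∞) onto [6, ∞).
The union (−∞, 9) ∪ [6, ∞) covers ℝ, so g is surjective.
For the follow-up: the images overlap, so an x < 0 with g(x) = g(0) exists. g(0) = 6; solving 9x + 9 = 6 for x < 0 gives x = (6 − 9)/9 = −1/3.

-1/3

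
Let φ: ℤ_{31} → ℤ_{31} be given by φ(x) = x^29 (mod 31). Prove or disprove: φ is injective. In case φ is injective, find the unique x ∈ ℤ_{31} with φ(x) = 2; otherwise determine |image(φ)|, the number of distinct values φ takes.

Since 31 is prime, the nonzero elements of ℤ_{31} form a cyclic group of order 30.
As gcd(29, 30) = 1, raising to the 29th power is a bijection on this group: if a^29 ≡ b^29 then (ab^{−1})^29 = 1, and the only element of order dividing gcd(29, 30) = 1 is 1, so a = b.
With φ(0) = 0 this makes φ injective on all of ℤ_{31}, hence bijective (finite equal-size domain and codomain). In particular φ is injective.
Since φ is injective, we find the preimage of 2. The inverse of x ↦ x^29 on (ℤ_{31})^× is x ↦ x^29, because 29·29 = 841 = 28·30 + 1 ≡ 1 (mod 30) and x^{30} = 1 for x ≠ 0 (Fermat). So φ⁻¹(2) = 2^29 mod 31.
Repeated squaring mod 31: 2^1 ≡ 2, 2^2 ≡ 2² = 4, 2^4 ≡ 4² = 16, 2^8 ≡ 16² = 256 ≡ 8, 2^16 ≡ 8² = 64 ≡ 2. Since 29 = 16 + 8 + 4 + 1, 2^29 ≡ 2·8·16·2: 2·8 = 16, then 16·16 = 256 ≡ 8, then 8·2 = 16. So 2^29 ≡ 16 (mod 31).
Hence φ⁻¹(2) = 16.

16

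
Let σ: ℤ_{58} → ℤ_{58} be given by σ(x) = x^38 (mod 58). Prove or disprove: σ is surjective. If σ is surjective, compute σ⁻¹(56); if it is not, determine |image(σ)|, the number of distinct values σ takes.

σ(28): Repeated squaring mod 58: 28^1 ≡ 28, 28^2 ≡ 28² = 784 ≡ 30, 28^4 ≡ 30² = 900 ≡ 30, 28^8 ≡ 30² = 900 ≡ 30, 28^16 ≡ 30² = 900 ≡ 30, 28^32 ≡ 30² = 900 ≡ 30. Since 38 = 32 + 4 + 2, 28^38 ≡ 30·30·30: 30·30 = 900 ≡ 30, then 30·30 = 900 ≡ 30. So 28^38 ≡ 30 (mod 58).
σ(30): Repeated squaring mod 58: 30^1 ≡ 30, 30^2 ≡ 30² = 900 ≡ 30, 30^4 ≡ 30² = 900 ≡ 30, 30^8 ≡ 30² = 900 ≡ 30, 30^16 ≡ 30² = 900 ≡ 30, 30^32 ≡ 30² = 900 ≡ 30. Since 38 = 32 + 4 + 2, 30^38 ≡ 30·30·30: 30·30 = 900 ≡ 30, then 30·30 = 900 ≡ 30. So 30^38 ≡ 30 (mod 58).
So σ(28) = σ(30) = 30 while 28 ≠ 30, so σ is not injective.
A non-injective map from the 58-element set ℤ_{58} to itself takes at most 57 distinct values, so it cannot be surjective. So σ is not surjective.
Since σ is not surjective, we determine |image(σ)|. Computing x^38 mod 58 for each x (by repeated squaring, reducing mod 58 at every step), the values σ(0), σ(1), …, σ(57) are: 0, 1, 38, 5, 52, 49, 16, 53, 4, 25, 6, 51, 28, 7, 42, 13, 36, 57, 22, 35, 54, 33, 24, 45, 20, 23, 34, 9, 30, 29, 30, 9, 34, 23, 20, 45, 24, 33, 54, 35, 22, 57, 36, 13, 42, 7, 28, 51, 6, 25, 4, 53, 16, 49, 52, 5, 38, 1.
The distinct values are {0, 1, 4, 5, 6, 7, 9, 13, 16, 20, 22, 23, 24, 25, 28, 29, 30, 33, 34, 35, 36, 38, 42, 45, 49, 51, 52, 53, 54, 57}; there are 30 of them.

30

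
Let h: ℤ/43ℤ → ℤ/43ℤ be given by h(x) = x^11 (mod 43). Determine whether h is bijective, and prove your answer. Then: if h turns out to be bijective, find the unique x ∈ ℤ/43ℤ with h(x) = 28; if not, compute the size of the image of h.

33

Since 43 is prime, the nonzero elements of ℤ/43ℤ form a cyclic group of order 42.
As gcd(11, 42) = 1, raising to the 11th power is a bijection on this group: if s^11 ≡ t^11 then (st^{−1})^11 = 1, and the only element of order dividing gcd(11, 42) = 1 is 1, so s = t.
With h(0) = 0 this makes h injective on all of ℤ/43ℤ, hence bijective (finite equal-size domain and codomain). In particular h is bijective.
Since h is bijective, we find the preimage of 28. The inverse of x ↦ x^11 on (ℤ/43ℤ)^× is x ↦ x^23, because 11·23 = 253 = 6·42 + 1 ≡ 1 (mod 42) and x^{42} = 1 for x ≠ 0 (Fermat). So h⁻¹(28) = 28^23 mod 43.
Repeated squaring mod 43: 28^1 ≡ 28, 28^2 ≡ 28² = 784 ≡ 10, 28^4 ≡ 10² = 100 ≡ 14, 28^8 ≡ 14² = 196 ≡ 24, 28^16 ≡ 24² = 576 ≡ 17. Since 23 = 16 + 4 + 2 + 1, 28^23 ≡ 17·14·10·28: 17·14 = 238 ≡ 23, then 23·10 = 230 ≡ 15, then 15·28 = 420 ≡ 33. So 28^23 ≡ 33 (mod 43).
Hence h⁻¹(28) = 33.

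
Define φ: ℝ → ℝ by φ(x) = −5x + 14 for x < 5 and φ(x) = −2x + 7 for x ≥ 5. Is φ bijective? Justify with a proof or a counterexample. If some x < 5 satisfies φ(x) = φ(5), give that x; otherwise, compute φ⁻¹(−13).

Both pieces are strictly decreasing (slopes −5 and −2), so each is injective on its own interval.
The left piece maps (−∞, 5) onto (−11, ∞); the right piece maps [5, ∞) onto (−∞, −3].
These images overlap. In particular φ(5) = −3 (right piece), and solving −5x + 14 = −3 on the left piece gives x = 17/5 < 5.
So φ(17/5) = φ(5) with 17/5 ≠ 5, and φ is not injective, hence not bijective. This x = 17/5 is the requested value below 5.

17/5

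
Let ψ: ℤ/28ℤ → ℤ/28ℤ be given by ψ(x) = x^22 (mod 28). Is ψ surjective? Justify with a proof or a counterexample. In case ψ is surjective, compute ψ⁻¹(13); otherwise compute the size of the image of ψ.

ψ(6): Repeated squaring mod 28: 6^1 ≡ 6, 6^2 ≡ 6² = 36 ≡ 8, 6^4 ≡ 8² = 64 ≡ 8, 6^8 ≡ 8² = 64 ≡ 8, 6^16 ≡ 8² = 64 ≡ 8. Since 22 = 16 + 4 + 2, 6^22 ≡ 8·8·8: 8·8 = 64 ≡ 8, then 8·8 = 64 ≡ 8. So 6^22 ≡ 8 (mod 28).
ψ(8): Repeated squaring mod 28: 8^1 ≡ 8, 8^2 ≡ 8² = 64 ≡ 8, 8^4 ≡ 8² = 64 ≡ 8, 8^8 ≡ 8² = 64 ≡ 8, 8^16 ≡ 8² = 64 ≡ 8. Since 22 = 16 + 4 + 2, 8^22 ≡ 8·8·8: 8·8 = 64 ≡ 8, then 8·8 = 64 ≡ 8. So 8^22 ≡ 8 (mod 28).
So ψ(6) = ψ(8) = 8 while 6 ≠ 8, thus ψ is not injective.
A non-injective map from the 28-element set ℤ/28ℤ to itself takes at most 27 distinct values, so it cannot be surjective. Therefore ψ is not surjective.
Since ψ is not surjective, we determine |image(ψ)|. Computing x^22 mod 28 for each x (by repeated squaring, reducing mod 28 at every step), the values ψ(0), ψ(1), …, ψ(27) are: 0, 1, 16, 25, 4, 9, 8, 21, 8, 9, 4, 25, 16, 1, 0, 1, 16, 25, 4, 9, 8, 21, 8, 9, 4, 25, 16, 1.
The distinct values are {0, 1, 4, 8, 9, 16, 21, 25}; there are 8 of them.

8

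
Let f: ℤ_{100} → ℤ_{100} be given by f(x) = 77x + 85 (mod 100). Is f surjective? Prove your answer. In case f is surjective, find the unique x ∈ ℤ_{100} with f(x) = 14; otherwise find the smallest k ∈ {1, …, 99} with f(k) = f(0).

Recall: f is surjective if every y in the codomain equals f(x) for some x in the domain.
Since gcd(77, 100) = 1, 77 is invertible modulo 100. Euclid's algorithm: 100 = 1·77 + 23, 77 = 3·23 + 8, 23 = 2·8 + 7, 8 = 1·7 + 1; back-substituting gives 1 = 13·77 − 10·100, so 77⁻¹ ≡ 13 (mod 100).
Then y ↦ 13(y − 85) is a two-sided inverse to f, so every y ∈ ℤ_{100} has a preimage.
Therefore f is surjective.
Since f is surjective, we compute f⁻¹(14): solve 77x + 85 ≡ 14 (mod 100), i.e. 77x ≡ 29 (mod 100).
Multiplying by 77⁻¹ = 13 gives x ≡ 13·29 = 377 = 3·100 + 77 ≡ 77 (mod 100).
Check: f(77) = 77·77 + 85 = 6014 = 60·100 + 14 ≡ 14 (mod 100).

77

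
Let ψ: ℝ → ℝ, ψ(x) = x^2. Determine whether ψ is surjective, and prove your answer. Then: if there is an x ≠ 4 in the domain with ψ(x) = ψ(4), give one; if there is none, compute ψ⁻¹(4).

Since 2 is even, x^2 ≥ 0 for all x ∈ ℝ, so −1 ∈ ℝ has no preimage. Hence ψ is not surjective.
For the follow-up, such an x exists: taking x = −4 ∈ ℝ gives ψ(−4) = 16 = ψ(4) with −4 ≠ 4.

-4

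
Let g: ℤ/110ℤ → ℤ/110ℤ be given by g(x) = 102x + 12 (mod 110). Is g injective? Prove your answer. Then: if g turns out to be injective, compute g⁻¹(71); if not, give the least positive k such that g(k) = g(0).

Recall: g is injective when g(x_1) = g(x_2) forces x_1 = x_2.
We have gcd(102, 110) = 2 > 1. Taking x_1 = 0 and x_2 = 55: g(0) = 12 and g(55) = 102·55 + 12 = 5622 ≡ 12 (mod 110).
So g(0) = g(55) while 0 ≠ 55, so g is not injective.
Since g is not injective, we find the least positive k with g(k) = g(0): this means 102k ≡ 0 (mod 110), i.e. 110 ∣ 102k. Since gcd(102, 110) = 2, dividing through by 2 this holds exactly when 55 ∣ 51k, and as gcd(51, 55) = 1, exactly when 55 ∣ k.
The smallest positive such k is 55.

55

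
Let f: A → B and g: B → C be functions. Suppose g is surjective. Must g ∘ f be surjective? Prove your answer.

No. Take A = {0}, B = C = {0, 1, 2, 3, 4}, f(0) = 0, and g = identity (surjective).
Then (g ∘ f)(0) = 0, and 4 ∈ C has no preimage under g ∘ f, so g ∘ f is not surjective.

not surjective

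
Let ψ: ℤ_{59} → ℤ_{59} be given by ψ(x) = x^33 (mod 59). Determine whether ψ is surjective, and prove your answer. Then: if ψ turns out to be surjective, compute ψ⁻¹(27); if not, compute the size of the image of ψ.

12

Since 59 is prime, the nonzero elements of ℤ_{59} form a cyclic group of order 58.
As gcd(33, 58) = 1, raising to the 33rd power is a bijection on this group: if u^33 ≡ v^33 then (uv^{−1})^33 = 1, and the only element of order dividing gcd(33, 58) = 1 is 1, so u = v.
With ψ(0) = 0 this makes ψ injective on all of ℤ_{59}, hence bijective (finite equal-size domain and codomain). In particular ψ is surjective.
Since ψ is surjective, we find the preimage of 27. The inverse of x ↦ x^33 on (ℤ_{59})^× is x ↦ x^51, because 33·51 = 1683 = 29·58 + 1 ≡ 1 (mod 58) and x^{58} = 1 for x ≠ 0 (Fermat). So ψ⁻¹(27) = 27^51 mod 59.
Repeated squaring mod 59: 27^1 ≡ 27, 27^2 ≡ 27² = 729 ≡ 21, 27^4 ≡ 21² = 441 ≡ 28, 27^8 ≡ 28² = 784 ≡ 17, 27^16 ≡ 17² = 289 ≡ 53, 27^32 ≡ 53² = 2809 ≡ 36. Since 51 = 32 + 16 + 2 + 1, 27^51 ≡ 36·53·21·27: 36·53 = 1908 ≡ 20, then 20·21 = 420 ≡ 7, then 7·27 = 189 ≡ 12. So 27^51 ≡ 12 (mod 59).
Hence ψ⁻¹(27) = 12.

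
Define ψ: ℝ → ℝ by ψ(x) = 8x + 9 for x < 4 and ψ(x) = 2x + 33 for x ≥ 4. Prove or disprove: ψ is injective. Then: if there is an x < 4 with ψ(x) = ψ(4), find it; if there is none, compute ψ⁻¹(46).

Both pieces are strictly increasing (slopes 8 and 2), so each is injective on its own interval.
The left piece maps (−∞, 4) onto (−∞, 41); the right piece maps [4, ∞) onto [41, ∞).
These images are disjoint, so no value is attained by both pieces. So ψ is injective.
Because the two images are disjoint, no x < 4 has ψ(x) = ψ(4), so we compute ψ⁻¹(46): 46 lies in [41, ∞), so solve 2x + 33 = 46: x = (46 − 33)/2 = 13/2.

13/2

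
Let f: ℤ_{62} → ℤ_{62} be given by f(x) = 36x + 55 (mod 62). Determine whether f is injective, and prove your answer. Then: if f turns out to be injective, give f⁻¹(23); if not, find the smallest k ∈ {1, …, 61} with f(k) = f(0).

31

We have gcd(36, 62) = 2 > 1. Taking a = 0 and b = 31: f(0) = 55 and f(31) = 36·31 + 55 = 1171 ≡ 55 (mod 62).
So f(0) = f(31) while 0 ≠ 31, therefore f is not injective.
Since f is not injective, we find the least positive k with f(k) = f(0): this means 36k ≡ 0 (mod 62), i.e. 62 ∣ 36k. Since gcd(36, 62) = 2, dividing through by 2 this holds exactly when 31 ∣ 18k, and as gcd(18, 31) = 1, exactly when 31 ∣ k.
The smallest positive such k is 31.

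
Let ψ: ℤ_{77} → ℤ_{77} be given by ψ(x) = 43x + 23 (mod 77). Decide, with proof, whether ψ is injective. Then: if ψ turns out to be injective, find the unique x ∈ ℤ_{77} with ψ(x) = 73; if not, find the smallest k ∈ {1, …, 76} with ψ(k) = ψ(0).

Recall that ψ is injective when ψ(a) = ψ(b) forces a = b.
If ψ(a) = ψ(b), then 43a ≡ 43b (mod 77). Because gcd(43, 77) = 1, we may cancel 43 to get a ≡ b (mod 77).
Therefore ψ is injective.
We now compute 43⁻¹ mod 77 explicitly. Euclid's algorithm: 77 = 1·43 + 34, 43 = 1·34 + 9, 34 = 3·9 + 7, 9 = 1·7 + 2, 7 = 3·2 + 1; back-substituting gives 1 = 43·43 − 24·77, so 43⁻¹ ≡ 43 (mod 77).
Since ψ is injective, we compute ψ⁻¹(73): solve 43x + 23 ≡ 73 (mod 77), i.e. 43x ≡ 50 (mod 77).
Multiplying by 43⁻¹ = 43 gives x ≡ 43·50 = 2150 = 27·77 + 71 ≡ 71 (mod 77).
Check: ψ(71) = 43·71 + 23 = 3076 = 39·77 + 73 ≡ 73 (mod 77).

71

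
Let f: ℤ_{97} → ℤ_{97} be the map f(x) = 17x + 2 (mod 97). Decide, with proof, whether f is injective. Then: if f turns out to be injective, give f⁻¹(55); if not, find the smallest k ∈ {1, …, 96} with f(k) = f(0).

Recall: f is injective when f(a) = f(b) forces a = b.
If f(a) = f(b), then 17a ≡ 17b (mod 97). Because gcd(17, 97) = 1, we may cancel 17 to get a ≡ b (mod 97).
Hence f is injective.
We now compute 17⁻¹ mod 97 explicitly. Euclid's algorithm: 97 = 5·17 + 12, 17 = 1·12 + 5, 12 = 2·5 + 2, 5 = 2·2 + 1; back-substituting gives 1 = 40·17 − 7·97, so 17⁻¹ ≡ 40 (mod 97).
Since f is injective, we find f⁻¹(55): we need 17x ≡ 55 − 2 ≡ 53 (mod 97). Using 17⁻¹ = 40: x ≡ 40·53 = 2120 = 21·97 + 83, so x = 83.
Check: f(83) = 17·83 + 2 = 1413 = 14·97 + 55 ≡ 55 (mod 97).

83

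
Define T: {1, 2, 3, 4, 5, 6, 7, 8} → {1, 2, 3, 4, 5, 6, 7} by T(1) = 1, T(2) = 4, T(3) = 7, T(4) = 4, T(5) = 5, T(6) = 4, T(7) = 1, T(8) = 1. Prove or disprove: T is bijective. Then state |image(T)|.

4

T(2) = 4 = T(4) with 2 ≠ 4, so T is not injective, hence not bijective.
The image of T is {1, 4, 5, 7}, which has 4 elements.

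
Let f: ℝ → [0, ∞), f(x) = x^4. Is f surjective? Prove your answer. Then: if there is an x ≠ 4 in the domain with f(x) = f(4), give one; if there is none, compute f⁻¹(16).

-4

For any y ∈ [0, ∞), x = y^{1/4} ∈ ℝ satisfies x^4 = y, so f is surjective.
For the follow-up, such an x exists: taking x = −4 ∈ ℝ gives f(−4) = 256 = f(4) with −4 ≠ 4.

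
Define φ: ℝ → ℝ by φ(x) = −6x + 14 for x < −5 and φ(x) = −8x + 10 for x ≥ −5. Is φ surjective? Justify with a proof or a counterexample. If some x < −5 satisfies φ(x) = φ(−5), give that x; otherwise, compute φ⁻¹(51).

-6

Both pieces are strictly decreasing (slopes −6 and −8), so each is injective on its own interval.
The left piece maps (−∞, −5) onto (44, ∞); the right piece maps [−5, ∞) onto (−∞, 50].
The union (44, ∞) ∪ (−∞, 50] covers ℝ, so φ is surjective.
For the follow-up: the images overlap, so an x < −5 with φ(x) = φ(−5) exists. φ(−5) = 50; solving −6x + 14 = 50 for x < −5 gives x = (50 − 14)/(−6) = −6.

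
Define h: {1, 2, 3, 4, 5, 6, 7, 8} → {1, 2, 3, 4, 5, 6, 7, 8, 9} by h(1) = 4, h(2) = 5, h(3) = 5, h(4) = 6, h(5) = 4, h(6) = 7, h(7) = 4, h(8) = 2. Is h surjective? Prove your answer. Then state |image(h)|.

No element maps to 1, so h is not surjective.
The image of h is {2, 4, 5, 6, 7}, which has 5 elements.

5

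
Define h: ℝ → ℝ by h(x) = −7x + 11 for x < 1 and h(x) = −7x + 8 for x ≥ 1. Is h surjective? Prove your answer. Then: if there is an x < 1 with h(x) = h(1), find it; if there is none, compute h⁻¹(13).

Both pieces are strictly decreasing (slopes −7 and −7), so each is injective on its own interval.
The left piece maps (−∞, 1) onto (4, ∞); the right piece maps [1, ∞) onto (−∞, 1].
The union (4, ∞) ∪ (−∞, 1] omits the interval between 4 and 1; in particular 4 has no preimage. So h is not surjective.
Because the two images are disjoint, no x < 1 has h(x) = h(1), so we compute h⁻¹(13): 13 lies in (4, ∞), so solve −7x + 11 = 13: x = (13 − 11)/(−7) = −2/7.

-2/7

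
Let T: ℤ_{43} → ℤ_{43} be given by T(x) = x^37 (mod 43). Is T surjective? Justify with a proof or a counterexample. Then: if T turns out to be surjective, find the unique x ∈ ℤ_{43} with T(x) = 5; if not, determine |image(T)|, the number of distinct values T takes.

Since 43 is prime, the nonzero elements of ℤ_{43} form a cyclic group of order 42.
As gcd(37, 42) = 1, raising to the 37th power is a bijection on this group: if s^37 ≡ t^37 then (st^{−1})^37 = 1, and the only element of order dividing gcd(37, 42) = 1 is 1, so s = t.
With T(0) = 0 this makes T injective on all of ℤ_{43}, hence bijective (finite equal-size domain and codomain). In particular T is surjective.
Since T is surjective, we find the preimage of 5. The inverse of x ↦ x^37 on (ℤ_{43})^× is x ↦ x^25, because 37·25 = 925 = 22·42 + 1 ≡ 1 (mod 42) and x^{42} = 1 for x ≠ 0 (Fermat). So T⁻¹(5) = 5^25 mod 43.
Repeated squaring mod 43: 5^1 ≡ 5, 5^2 ≡ 5² = 25, 5^4 ≡ 25² = 625 ≡ 23, 5^8 ≡ 23² = 529 ≡ 13, 5^16 ≡ 13² = 169 ≡ 40. Since 25 = 16 + 8 + 1, 5^25 ≡ 40·13·5: 40·13 = 520 ≡ 4, then 4·5 = 20. So 5^25 ≡ 20 (mod 43).
Hence T⁻¹(5) = 20.

20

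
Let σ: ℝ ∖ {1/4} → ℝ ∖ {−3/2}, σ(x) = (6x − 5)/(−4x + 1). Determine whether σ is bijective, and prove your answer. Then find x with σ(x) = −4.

-1/10

Suppose σ(x_1) = σ(x_2). Cross-multiplying: (6x_1 − 5)(−4x_2 + 1) = (6x_2 − 5)(−4x_1 + 1).
Expanding both sides and cancelling the symmetric terms leaves −14·(x_1 − x_2) = 0. Since −14 ≠ 0, x_1 = x_2. Therefore σ is injective.
For any y ≠ −3/2, solving y(−4x + 1) = 6x − 5 for x gives a well-defined x ≠ 1/4. So σ is surjective.
Thus σ is bijective.
Solving σ(x) = −4: cross-multiplying gives 6x − 5 = −4(−4x + 1), which rearranges to −10x = 1, so x = −1/10.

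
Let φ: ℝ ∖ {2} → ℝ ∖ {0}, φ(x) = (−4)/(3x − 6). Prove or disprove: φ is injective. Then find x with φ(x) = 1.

Suppose φ(x_1) = φ(x_2). Cross-multiplying: (−4)(3x_2 − 6) = (−4)(3x_1 − 6).
Expanding both sides and cancelling the symmetric terms leaves 12·(x_1 − x_2) = 0. Since 12 ≠ 0, x_1 = x_2. Hence φ is injective.
Solving φ(x) = 1: cross-multiplying gives −4 = 1(3x − 6), which rearranges to −3x = −2, so x = 2/3.

2/3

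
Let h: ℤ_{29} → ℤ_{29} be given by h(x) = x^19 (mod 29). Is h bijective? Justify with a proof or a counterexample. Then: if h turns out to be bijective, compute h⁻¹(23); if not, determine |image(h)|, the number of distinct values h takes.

Since 29 is prime, the nonzero elements of ℤ_{29} form a cyclic group of order 28.
As gcd(19, 28) = 1, raising to the 19th power is a bijection on this group: if a^19 ≡ b^19 then (ab^{−1})^19 = 1, and the only element of order dividing gcd(19, 28) = 1 is 1, so a = b.
With h(0) = 0 this makes h injective on all of ℤ_{29}, hence bijective (finite equal-size domain and codomain). In particular h is bijective.
Since h is bijective, we find the preimage of 23. The inverse of x ↦ x^19 on (ℤ_{29})^× is x ↦ x^3, because 19·3 = 57 = 2·28 + 1 ≡ 1 (mod 28) and x^{28} = 1 for x ≠ 0 (Fermat). So h⁻¹(23) = 23^3 mod 29.
Repeated squaring mod 29: 23^1 ≡ 23, 23^2 ≡ 23² = 529 ≡ 7. Since 3 = 2 + 1, 23^3 ≡ 7·23: 7·23 = 161 ≡ 16. So 23^3 ≡ 16 (mod 29).
Hence h⁻¹(23) = 16.

16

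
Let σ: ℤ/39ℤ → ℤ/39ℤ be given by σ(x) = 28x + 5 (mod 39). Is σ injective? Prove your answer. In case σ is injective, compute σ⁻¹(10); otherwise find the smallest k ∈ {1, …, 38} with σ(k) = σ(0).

35

Recall that σ is injective when σ(u) = σ(v) forces u = v.
Suppose σ(u) = σ(v) in ℤ/39ℤ. Then 28u + 5 ≡ 28v + 5 (mod 39), thus 28(u − v) ≡ 0 (mod 39).
Since gcd(28, 39) = 1, 28 is invertible modulo 39, therefore u − v ≡ 0 (mod 39), i.e. u = v.
Thus σ is injective.
We now compute 28⁻¹ mod 39 explicitly. Euclid's algorithm: 39 = 1·28 + 11, 28 = 2·11 + 6, 11 = 1·6 + 5, 6 = 1·5 + 1; back-substituting gives 1 = 7·28 − 5·39, so 28⁻¹ ≡ 7 (mod 39).
Since σ is injective, we compute σ⁻¹(10): solve 28x + 5 ≡ 10 (mod 39), i.e. 28x ≡ 5 (mod 39).
Multiplying by 28⁻¹ = 7 gives x ≡ 7·5 = 35 ≡ 35 (mod 39).
Check: σ(35) = 28·35 + 5 = 985 = 25·39 + 10 ≡ 10 (mod 39).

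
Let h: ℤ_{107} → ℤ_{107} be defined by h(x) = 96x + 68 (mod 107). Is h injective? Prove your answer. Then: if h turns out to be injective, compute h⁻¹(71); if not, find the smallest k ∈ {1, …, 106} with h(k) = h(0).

97

If h(a) = h(b), then 96a ≡ 96b (mod 107). Because gcd(96, 107) = 1, we may cancel 96 to get a ≡ b (mod 107).
Thus h is injective.
We now compute 96⁻¹ mod 107 explicitly. Euclid's algorithm: 107 = 1·96 + 11, 96 = 8·11 + 8, 11 = 1·8 + 3, 8 = 2·3 + 2, 3 = 1·2 + 1; back-substituting gives 1 = 68·96 − 61·107, so 96⁻¹ ≡ 68 (mod 107).
Since h is injective, we find h⁻¹(71): we need 96x ≡ 71 − 68 ≡ 3 (mod 107). Using 96⁻¹ = 68: x ≡ 68·3 = 204 = 1·107 + 97, so x = 97.
Check: h(97) = 96·97 + 68 = 9380 = 87·107 + 71 ≡ 71 (mod 107).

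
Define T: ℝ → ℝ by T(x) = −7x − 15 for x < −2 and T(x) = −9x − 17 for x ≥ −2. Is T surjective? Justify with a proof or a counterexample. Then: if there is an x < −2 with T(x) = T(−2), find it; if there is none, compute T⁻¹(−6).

-16/7

Both pieces are strictly decreasing (slopes −7 and −9), so each is injective on its own interval.
The left piece maps (−∞, −2) onto (−1, ∞); the right piece maps [−2, ∞) onto (−∞, 1].
The union (−1, ∞) ∪ (−∞, 1] covers ℝ, so T is surjective.
For the follow-up: the images overlap, so an x < −2 with T(x) = T(−2) exists. T(−2) = 1; solving −7x − 15 = 1 for x < −2 gives x = (1 + 15)/(−7) = −16/7.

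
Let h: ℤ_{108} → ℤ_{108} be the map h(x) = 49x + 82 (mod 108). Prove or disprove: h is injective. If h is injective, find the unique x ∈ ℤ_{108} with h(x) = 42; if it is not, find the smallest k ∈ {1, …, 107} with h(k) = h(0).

8

Recall that h is injective when h(s) = h(t) forces s = t.
Suppose h(s) = h(t) in ℤ_{108}. Then 49s + 82 ≡ 49t + 82 (mod 108), so 49(s − t) ≡ 0 (mod 108).
Since gcd(49, 108) = 1, 49 is invertible modulo 108, therefore s − t ≡ 0 (mod 108), i.e. s = t.
Thus h is injective.
We now compute 49⁻¹ mod 108 explicitly. Euclid's algorithm: 108 = 2·49 + 10, 49 = 4·10 + 9, 10 = 1·9 + 1; back-substituting gives 1 = 97·49 − 44·108, so 49⁻¹ ≡ 97 (mod 108).
Since h is injective, we find h⁻¹(42): we need 49x ≡ 42 − 82 ≡ 68 (mod 108). Using 49⁻¹ = 97: x ≡ 97·68 = 6596 = 61·108 + 8, so x = 8.
Check: h(8) = 49·8 + 82 = 474 = 4·108 + 42 ≡ 42 (mod 108).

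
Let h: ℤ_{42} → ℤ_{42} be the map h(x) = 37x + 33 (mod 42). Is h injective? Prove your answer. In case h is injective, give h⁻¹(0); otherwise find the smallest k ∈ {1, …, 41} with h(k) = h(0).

Recall: h is injective if h(x_1) = h(x_2) implies x_1 = x_2.
Suppose h(x_1) = h(x_2) in ℤ_{42}. Then 37x_1 + 33 ≡ 37x_2 + 33 (mod 42), therefore 37(x_1 − x_2) ≡ 0 (mod 42).
Since gcd(37, 42) = 1, 37 is invertible modulo 42, hence x_1 − x_2 ≡ 0 (mod 42), i.e. x_1 = x_2.
So h is injective.
We now compute 37⁻¹ mod 42 explicitly. Euclid's algorithm: 42 = 1·37 + 5, 37 = 7·5 + 2, 5 = 2·2 + 1; back-substituting gives 1 = 25·37 − 22·42, so 37⁻¹ ≡ 25 (mod 42).
Since h is injective, we compute h⁻¹(0): solve 37x + 33 ≡ 0 (mod 42), i.e. 37x ≡ 9 (mod 42).
Multiplying by 37⁻¹ = 25 gives x ≡ 25·9 = 225 = 5·42 + 15 ≡ 15 (mod 42).
Check: h(15) = 37·15 + 33 = 588 = 14·42 + 0 ≡ 0 (mod 42).

15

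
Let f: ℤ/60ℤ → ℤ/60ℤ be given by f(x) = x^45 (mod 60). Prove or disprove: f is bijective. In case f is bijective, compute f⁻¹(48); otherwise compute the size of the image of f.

45

f(0) = 0^45 = 0.
f(30): Repeated squaring mod 60: 30^1 ≡ 30, 30^2 ≡ 30² = 900 ≡ 0, 30^4 ≡ 0² = 0, 30^8 ≡ 0² = 0, 30^16 ≡ 0² = 0, 30^32 ≡ 0² = 0. Since 45 = 32 + 8 + 4 + 1, 30^45 ≡ 0·0·0·30: 0·0 = 0, then 0·0 = 0, then 0·30 = 0. So 30^45 ≡ 0 (mod 60).
So f(0) = f(30) = 0 while 0 ≠ 30, thus f is not injective, hence not bijective.
Since f is not bijective, we determine |image(f)|. Computing x^45 mod 60 for each x (by repeated squaring, reducing mod 60 at every step), the values f(0), f(1), …, f(59) are: 0, 1, 32, 3, 4, 5, 36, 7, 8, 9, 40, 11, 12, 13, 44, 15, 16, 17, 48, 19, 20, 21, 52, 23, 24, 25, 56, 27, 28, 29, 0, 31, 32, 33, 4, 35, 36, 37, 8, 39, 40, 41, 12, 43, 44, 45, 16, 47, 48, 49, 20, 51, 52, 53, 24, 55, 56, 57, 28, 59.
The distinct values are {0, 1, 3, 4, 5, 7, 8, 9, 11, 12, 13, 15, 16, 17, 19, 20, 21, 23, 24, 25, 27, 28, 29, 31, 32, 33, 35, 36, 37, 39, 40, 41, 43, 44, 45, 47, 48, 49, 51, 52, 53, 55, 56, 57, 59}; there are 45 of them.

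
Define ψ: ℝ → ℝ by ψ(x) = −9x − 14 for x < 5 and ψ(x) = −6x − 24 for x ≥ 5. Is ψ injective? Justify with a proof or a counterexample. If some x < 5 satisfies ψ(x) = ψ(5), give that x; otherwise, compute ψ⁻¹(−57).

Both pieces are strictly decreasing (slopes −9 and −6), so each is injective on its own interval.
The left piece maps (−∞, 5) onto (−59, ∞); the right piece maps [5, ∞) onto (−∞, −54].
These images overlap. In particular ψ(5) = −54 (right piece), and solving −9x − 14 = −54 on the left piece gives x = 40/9 < 5.
So ψ(40/9) = ψ(5) with 40/9 ≠ 5, and ψ is not injective. This x = 40/9 is the requested value below 5.

40/9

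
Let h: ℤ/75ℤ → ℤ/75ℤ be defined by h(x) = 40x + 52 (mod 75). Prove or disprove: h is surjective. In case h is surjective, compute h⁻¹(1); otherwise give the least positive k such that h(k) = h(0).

Since gcd(40, 75) = 5, we have 40x ≡ 0 (mod 5) for all x, so h(x) ≡ 2 (mod 5).
But 0 ≢ 2 (mod 5), so 0 ∈ ℤ/75ℤ has no preimage. Hence h is not surjective.
Since h is not surjective, we find the least positive k with h(k) = h(0): this means 40k ≡ 0 (mod 75), i.e. 75 ∣ 40k. Since gcd(40, 75) = 5, dividing through by 5 this holds exactly when 15 ∣ 8k, and as gcd(8, 15) = 1, exactly when 15 ∣ k.
The smallest positive such k is 15.

15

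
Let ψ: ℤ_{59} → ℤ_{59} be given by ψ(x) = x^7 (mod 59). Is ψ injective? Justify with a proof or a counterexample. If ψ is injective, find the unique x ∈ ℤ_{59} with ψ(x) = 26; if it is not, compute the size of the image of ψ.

Since 59 is prime, the nonzero elements of ℤ_{59} form a cyclic group of order 58.
As gcd(7, 58) = 1, raising to the 7th power is a bijection on this group: if a^7 ≡ b^7 then (ab^{−1})^7 = 1, and the only element of order dividing gcd(7, 58) = 1 is 1, so a = b.
With ψ(0) = 0 this makes ψ injective on all of ℤ_{59}, hence bijective (finite equal-size domain and codomain). In particular ψ is injective.
Since ψ is injective, we find the preimage of 26. The inverse of x ↦ x^7 on (ℤ_{59})^× is x ↦ x^25, because 7·25 = 175 = 3·58 + 1 ≡ 1 (mod 58) and x^{58} = 1 for x ≠ 0 (Fermat). So ψ⁻¹(26) = 26^25 mod 59.
Repeated squaring mod 59: 26^1 ≡ 26, 26^2 ≡ 26² = 676 ≡ 27, 26^4 ≡ 27² = 729 ≡ 21, 26^8 ≡ 21² = 441 ≡ 28, 26^16 ≡ 28² = 784 ≡ 17. Since 25 = 16 + 8 + 1, 26^25 ≡ 17·28·26: 17·28 = 476 ≡ 4, then 4·26 = 104 ≡ 45. So 26^25 ≡ 45 (mod 59).
Hence ψ⁻¹(26) = 45.

45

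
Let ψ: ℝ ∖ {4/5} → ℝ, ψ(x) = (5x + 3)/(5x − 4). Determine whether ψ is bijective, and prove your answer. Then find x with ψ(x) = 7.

31/30

If ψ(x) = 1, cross-multiplying gives 5(5x + 3) = 5(5x − 4), which simplifies to 15 = −20 — false.  So 1 has no preimage and ψ is not surjective.
Thus ψ is not bijective.
Solving ψ(x) = 7: cross-multiplying gives 5x + 3 = 7(5x − 4), which rearranges to −30x = −31, so x = 31/30.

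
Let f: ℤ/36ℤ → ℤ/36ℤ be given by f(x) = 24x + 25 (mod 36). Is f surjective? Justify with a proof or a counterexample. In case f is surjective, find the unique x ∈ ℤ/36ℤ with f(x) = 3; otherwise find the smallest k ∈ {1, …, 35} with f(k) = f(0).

Since gcd(24, 36) = 12, we have 24x ≡ 0 (mod 12) for all x, so f(x) ≡ 1 (mod 12).
But 0 ≢ 1 (mod 12), so 0 ∈ ℤ/36ℤ has no preimage. So f is not surjective.
Since f is not surjective, we find the least positive k with f(k) = f(0): this means 24k ≡ 0 (mod 36), i.e. 36 ∣ 24k. Since gcd(24, 36) = 12, dividing through by 12 this holds exactly when 3 ∣ 2k, and as gcd(2, 3) = 1, exactly when 3 ∣ k.
The smallest positive such k is 3.

3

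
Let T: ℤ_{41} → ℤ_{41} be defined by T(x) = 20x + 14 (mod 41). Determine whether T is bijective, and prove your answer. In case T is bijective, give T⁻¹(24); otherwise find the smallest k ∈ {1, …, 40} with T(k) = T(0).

21

If T(a) = T(b), then 20a ≡ 20b (mod 41). Because gcd(20, 41) = 1, we may cancel 20 to get a ≡ b (mod 41).
We now compute 20⁻¹ mod 41 explicitly. Euclid's algorithm: 41 = 2·20 + 1; back-substituting gives 1 = 39·20 − 19·41, so 20⁻¹ ≡ 39 (mod 41).
Then y ↦ 39(y − 14) is a two-sided inverse to T, so every y ∈ ℤ_{41} has a preimage.
Therefore T is bijective.
Since T is bijective, we find T⁻¹(24): we need 20x ≡ 24 − 14 ≡ 10 (mod 41). Using 20⁻¹ = 39: x ≡ 39·10 = 390 = 9·41 + 21, so x = 21.
Check: T(21) = 20·21 + 14 = 434 = 10·41 + 24 ≡ 24 (mod 41).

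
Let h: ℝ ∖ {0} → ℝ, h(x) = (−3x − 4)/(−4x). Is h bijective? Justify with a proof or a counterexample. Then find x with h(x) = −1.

If h(x) = 3/4, cross-multiplying gives −4(−3x − 4) = −3(−4x), which simplifies to 16 = 0 — false.  So 3/4 has no preimage and h is not surjective.
Hence h is not bijective.
Solving h(x) = −1: cross-multiplying gives −3x − 4 = −1(−4x), which rearranges to −7x = 4, so x = −4/7.

-4/7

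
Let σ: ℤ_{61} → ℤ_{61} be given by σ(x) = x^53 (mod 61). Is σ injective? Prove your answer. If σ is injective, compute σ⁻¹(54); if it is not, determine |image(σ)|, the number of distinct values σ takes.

10

Since 61 is prime, the nonzero elements of ℤ_{61} form a cyclic group of order 60.
As gcd(53, 60) = 1, raising to the 53rd power is a bijection on this group: if x_1^53 ≡ x_2^53 then (x_1x_2^{−1})^53 = 1, and the only element of order dividing gcd(53, 60) = 1 is 1, so x_1 = x_2.
With σ(0) = 0 this makes σ injective on all of ℤ_{61}, hence bijective (finite equal-size domain and codomain). In particular σ is injective.
Since σ is injective, we find the preimage of 54. The inverse of x ↦ x^53 on (ℤ_{61})^× is x ↦ x^17, because 53·17 = 901 = 15·60 + 1 ≡ 1 (mod 60) and x^{60} = 1 for x ≠ 0 (Fermat). So σ⁻¹(54) = 54^17 mod 61.
Repeated squaring mod 61: 54^1 ≡ 54, 54^2 ≡ 54² = 2916 ≡ 49, 54^4 ≡ 49² = 2401 ≡ 22, 54^8 ≡ 22² = 484 ≡ 57, 54^16 ≡ 57² = 3249 ≡ 16. Since 17 = 16 + 1, 54^17 ≡ 16·54: 16·54 = 864 ≡ 10. So 54^17 ≡ 10 (mod 61).
Hence σ⁻¹(54) = 10.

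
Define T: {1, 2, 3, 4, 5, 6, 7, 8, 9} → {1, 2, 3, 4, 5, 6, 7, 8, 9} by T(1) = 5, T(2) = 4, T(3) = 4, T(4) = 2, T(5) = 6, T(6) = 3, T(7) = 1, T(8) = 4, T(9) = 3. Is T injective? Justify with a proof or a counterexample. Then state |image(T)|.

6

T(2) = 4 = T(3) with 2 ≠ 3, so T is not injective.
The image of T is {1, 2, 3, 4, 5, 6}, which has 6 elements.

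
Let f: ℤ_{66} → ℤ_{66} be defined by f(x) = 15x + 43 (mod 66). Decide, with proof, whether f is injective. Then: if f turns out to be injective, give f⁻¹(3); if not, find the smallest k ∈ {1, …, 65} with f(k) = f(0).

We have gcd(15, 66) = 3 > 1. Taking s = 0 and t = 22: f(0) = 43 and f(22) = 15·22 + 43 = 373 ≡ 43 (mod 66).
So f(0) = f(22) while 0 ≠ 22, therefore f is not injective.
Since f is not injective, we find the least positive k with f(k) = f(0): this means 15k ≡ 0 (mod 66), i.e. 66 ∣ 15k. Since gcd(15, 66) = 3, dividing through by 3 this holds exactly when 22 ∣ 5k, and as gcd(5, 22) = 1, exactly when 22 ∣ k.
The smallest positive such k is 22.

22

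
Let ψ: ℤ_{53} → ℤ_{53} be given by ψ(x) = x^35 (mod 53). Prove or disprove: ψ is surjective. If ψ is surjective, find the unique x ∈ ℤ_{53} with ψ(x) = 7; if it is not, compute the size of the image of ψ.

Since 53 is prime, the nonzero elements of ℤ_{53} form a cyclic group of order 52.
As gcd(35, 52) = 1, raising to the 35th power is a bijection on this group: if u^35 ≡ v^35 then (uv^{−1})^35 = 1, and the only element of order dividing gcd(35, 52) = 1 is 1, so u = v.
With ψ(0) = 0 this makes ψ injective on all of ℤ_{53}, hence bijective (finite equal-size domain and codomain). In particular ψ is surjective.
Since ψ is surjective, we find the preimage of 7. The inverse of x ↦ x^35 on (ℤ_{53})^× is x ↦ x^3, because 35·3 = 105 = 2·52 + 1 ≡ 1 (mod 52) and x^{52} = 1 for x ≠ 0 (Fermat). So ψ⁻¹(7) = 7^3 mod 53.
Repeated squaring mod 53: 7^1 ≡ 7, 7^2 ≡ 7² = 49. Since 3 = 2 + 1, 7^3 ≡ 49·7: 49·7 = 343 ≡ 25. So 7^3 ≡ 25 (mod 53).
Hence ψ⁻¹(7) = 25.

25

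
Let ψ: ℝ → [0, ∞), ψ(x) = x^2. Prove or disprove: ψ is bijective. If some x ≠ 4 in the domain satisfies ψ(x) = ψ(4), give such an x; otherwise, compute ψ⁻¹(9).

-4

ψ(4) = 16 = (−4)^2 = ψ(−4) (since 2 is even), with 4 ≠ −4. So ψ is not injective, hence not bijective.
For the follow-up, such an x exists: taking x = −4 ∈ ℝ gives ψ(−4) = 16 = ψ(4) with −4 ≠ 4.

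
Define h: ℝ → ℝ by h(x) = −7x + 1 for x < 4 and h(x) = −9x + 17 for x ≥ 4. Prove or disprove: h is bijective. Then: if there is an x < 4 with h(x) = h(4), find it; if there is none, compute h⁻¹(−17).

Both pieces are strictly decreasing (slopes −7 and −9), so each is injective on its own interval.
The left piece maps (−∞, 4) onto (−27, ∞); the right piece maps [4, ∞) onto (−∞, −19].
These images overlap. In particular h(4) = −19 (right piece), and solving −7x + 1 = −19 on the left piece gives x = 20/7 < 4.
So h(20/7) = h(4) with 20/7 ≠ 4, and h is not injective, hence not bijective. This x = 20/7 is the requested value below 4.

20/7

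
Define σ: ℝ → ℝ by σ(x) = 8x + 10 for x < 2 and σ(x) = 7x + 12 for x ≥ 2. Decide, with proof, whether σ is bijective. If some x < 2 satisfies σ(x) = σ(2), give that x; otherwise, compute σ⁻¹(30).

Both pieces are strictly increasing (slopes 8 and 7), so each is injective on its own interval.
The left piece maps (−∞, 2) onto (−∞, 26); the right piece maps [2, ∞) onto [26, ∞).
Since 26 = 26, the images partition ℝ: σ is injective and surjective, hence bijective.
Because the two images are disjoint, no x < 2 has σ(x) = σ(2), so we compute σ⁻¹(30): 30 lies in [26, ∞), so solve 7x + 12 = 30: x = (30 − 12)/7 = 18/7.

18/7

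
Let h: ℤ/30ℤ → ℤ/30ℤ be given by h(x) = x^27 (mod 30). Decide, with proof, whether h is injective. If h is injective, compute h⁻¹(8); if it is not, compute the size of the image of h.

Computing x^27 mod 30 for each x (by repeated squaring, reducing mod 30 at every step), the values h(0), h(1), …, h(29) are: 0, 1, 8, 27, 4, 5, 6, 13, 2, 9, 10, 11, 18, 7, 14, 15, 16, 23, 12, 19, 20, 21, 28, 17, 24, 25, 26, 3, 22, 29.
Every element of ℤ/30ℤ appears exactly once in this list, so h is a bijection, and in particular injective.
Since h is injective, we read off the preimage of 8 from the same table: h(2) = 8, so h⁻¹(8) = 2.

2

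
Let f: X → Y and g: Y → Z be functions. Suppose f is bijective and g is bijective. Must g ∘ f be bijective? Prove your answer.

Injectivity: if g(f(x_1)) = g(f(x_2)) then f(x_1) = f(x_2) (g injective) so x_1 = x_2 (f injective).
Surjectivity: for c ∈ Z pick b with g(b) = c, then a with f(a) = b; then (g ∘ f)(a) = c.
Hence g ∘ f is bijective.

bijective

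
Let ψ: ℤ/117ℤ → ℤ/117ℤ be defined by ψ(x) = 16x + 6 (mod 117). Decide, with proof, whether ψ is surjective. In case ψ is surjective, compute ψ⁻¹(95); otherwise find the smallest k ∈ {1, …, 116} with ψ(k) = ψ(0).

86

Recall that ψ is surjective if every y in the codomain equals ψ(x) for some x in the domain.
Since gcd(16, 117) = 1, 16 is invertible modulo 117. Euclid's algorithm: 117 = 7·16 + 5, 16 = 3·5 + 1; back-substituting gives 1 = 22·16 − 3·117, so 16⁻¹ ≡ 22 (mod 117).
Then y ↦ 22(y − 6) is a two-sided inverse to ψ, so every y ∈ ℤ/117ℤ has a preimage.
So ψ is surjective.
Since ψ is surjective, we find ψ⁻¹(95): we need 16x ≡ 95 − 6 ≡ 89 (mod 117). Using 16⁻¹ = 22: x ≡ 22·89 = 1958 = 16·117 + 86, so x = 86.
Check: ψ(86) = 16·86 + 6 = 1382 = 11·117 + 95 ≡ 95 (mod 117).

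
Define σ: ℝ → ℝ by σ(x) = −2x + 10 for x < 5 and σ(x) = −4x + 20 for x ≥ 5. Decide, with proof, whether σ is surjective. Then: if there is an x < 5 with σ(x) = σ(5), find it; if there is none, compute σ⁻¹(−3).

Both pieces are strictly decreasing (slopes −2 and −4), so each is injective on its own interval.
The left piece maps (−∞, 5) onto (0, ∞); the right piece maps [5, ∞) onto (−∞, 0].
These images together cover ℝ, so σ is surjective.
Because the two images are disjoint, no x < 5 has σ(x) = σ(5), so we compute σ⁻¹(−3): −3 lies in (−∞, 0], so solve −4x + 20 = −3: x = (−3 − 20)/(−4) = 23/4.

23/4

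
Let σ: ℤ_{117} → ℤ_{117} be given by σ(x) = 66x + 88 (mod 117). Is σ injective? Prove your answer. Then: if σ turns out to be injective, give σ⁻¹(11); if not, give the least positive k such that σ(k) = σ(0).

39

Recall: injectivity means: for all s, t in the domain, σ(s) = σ(t) implies s = t.
We have gcd(66, 117) = 3 > 1. Taking s = 0 and t = 39: σ(0) = 88 and σ(39) = 66·39 + 88 = 2662 ≡ 88 (mod 117).
So σ(0) = σ(39) while 0 ≠ 39, therefore σ is not injective.
Since σ is not injective, we find the least positive k with σ(k) = σ(0): this means 66k ≡ 0 (mod 117), i.e. 117 ∣ 66k. Since gcd(66, 117) = 3, dividing through by 3 this holds exactly when 39 ∣ 22k, and as gcd(22, 39) = 1, exactly when 39 ∣ k.
The smallest positive such k is 39.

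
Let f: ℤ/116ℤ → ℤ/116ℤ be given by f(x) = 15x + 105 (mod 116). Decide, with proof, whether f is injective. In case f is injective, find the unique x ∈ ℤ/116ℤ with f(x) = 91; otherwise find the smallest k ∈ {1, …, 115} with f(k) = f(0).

30

If f(u) = f(v), then 15u ≡ 15v (mod 116). Because gcd(15, 116) = 1, we may cancel 15 to get u ≡ v (mod 116).
Hence f is injective.
We now compute 15⁻¹ mod 116 explicitly. Euclid's algorithm: 116 = 7·15 + 11, 15 = 1·11 + 4, 11 = 2·4 + 3, 4 = 1·3 + 1; back-substituting gives 1 = 31·15 − 4·116, so 15⁻¹ ≡ 31 (mod 116).
Since f is injective, we compute f⁻¹(91): solve 15x + 105 ≡ 91 (mod 116), i.e. 15x ≡ 102 (mod 116).
Multiplying by 15⁻¹ = 31 gives x ≡ 31·102 = 3162 = 27·116 + 30 ≡ 30 (mod 116).
Check: f(30) = 15·30 + 105 = 555 = 4·116 + 91 ≡ 91 (mod 116).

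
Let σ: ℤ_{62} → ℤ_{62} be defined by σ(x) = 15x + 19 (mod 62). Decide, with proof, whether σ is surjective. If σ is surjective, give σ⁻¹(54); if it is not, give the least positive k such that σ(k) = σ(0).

Since gcd(15, 62) = 1, 15 is invertible modulo 62. Euclid's algorithm: 62 = 4·15 + 2, 15 = 7·2 + 1; back-substituting gives 1 = 29·15 − 7·62, so 15⁻¹ ≡ 29 (mod 62).
Then y ↦ 29(y − 19) is a two-sided inverse to σ, so every y ∈ ℤ_{62} has a preimage.
Therefore σ is surjective.
Since σ is surjective, we find σ⁻¹(54): we need 15x ≡ 54 − 19 ≡ 35 (mod 62). Using 15⁻¹ = 29: x ≡ 29·35 = 1015 = 16·62 + 23, so x = 23.
Check: σ(23) = 15·23 + 19 = 364 = 5·62 + 54 ≡ 54 (mod 62).

23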